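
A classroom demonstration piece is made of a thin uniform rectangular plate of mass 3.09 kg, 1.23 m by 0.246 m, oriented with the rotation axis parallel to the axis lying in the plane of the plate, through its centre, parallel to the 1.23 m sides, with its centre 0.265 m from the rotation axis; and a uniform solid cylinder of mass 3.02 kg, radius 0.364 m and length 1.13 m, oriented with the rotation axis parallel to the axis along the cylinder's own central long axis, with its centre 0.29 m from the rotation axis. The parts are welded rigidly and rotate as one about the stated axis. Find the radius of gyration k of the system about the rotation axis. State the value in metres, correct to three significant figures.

0.335

Rectangular plate: I_cm = (1/12)Mb² = (1/12)(3.09)(0.246)² = 0.015583 kg·m²; centre at d = 0.265 m, so I = I_cm + Md² gives I = 0.015583 + (3.09)(0.265)² = 0.23258 kg·m².
Solid cylinder: I_cm = (1/2)MR² = (1/2)(3.02)(0.364)² = 0.20007 kg·m²; centre at d = 0.29 m, so I = I_cm + Md² gives I = 0.20007 + (3.02)(0.29)² = 0.45405 kg·m².
Total I = 0.68663 kg·m²; total mass M = 6.11 kg.
k = √(I/M) = √(0.68663/6.11) = 0.33523 m.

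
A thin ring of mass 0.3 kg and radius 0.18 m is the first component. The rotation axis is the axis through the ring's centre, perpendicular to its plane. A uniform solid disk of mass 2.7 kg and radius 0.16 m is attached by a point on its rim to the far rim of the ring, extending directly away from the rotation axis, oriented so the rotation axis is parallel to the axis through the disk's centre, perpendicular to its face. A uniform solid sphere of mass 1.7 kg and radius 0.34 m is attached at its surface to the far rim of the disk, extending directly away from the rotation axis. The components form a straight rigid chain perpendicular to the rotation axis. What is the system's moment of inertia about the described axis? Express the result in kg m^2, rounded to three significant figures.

Thin ring: I_cm = MR² = (0.3)(0.18)² = 0.00972 kg m^2; axis through the centre, so I = 0.00972 kg m^2.
Solid disk: I_cm = (1/2)MR² = (1/2)(2.7)(0.16)² = 0.03456 kg m^2; centre at d = 0.18 + 0.16 = 0.34 m, so the parallel axis theorem gives I = 0.03456 + (2.7)(0.34)² = 0.34668 kg m^2.
Solid sphere: I_cm = (2/5)MR² = (2/5)(1.7)(0.34)² = 0.078608 kg m^2; centre at d = 0.18 + 0.16 + 0.16 + 0.34 = 0.84 m, so the parallel axis theorem gives I = 0.078608 + (1.7)(0.84)² = 1.2781 kg m^2.
Total I = 0.00972 + 0.34668 + 1.2781 = 1.6345 kg m^2.

1.63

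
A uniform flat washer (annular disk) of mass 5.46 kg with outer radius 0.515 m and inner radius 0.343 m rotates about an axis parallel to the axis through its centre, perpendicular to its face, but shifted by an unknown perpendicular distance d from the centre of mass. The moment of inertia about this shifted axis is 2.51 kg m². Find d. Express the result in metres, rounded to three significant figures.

About the centre-of-mass axis, I_cm = (1/2)M(R²+r²) = (1/2)(5.46)[(0.515)² + (0.343)²] = 1.0452 kg m².
Parallel axis theorem: I = I_cm + Md², so Md² = 2.51 − 1.0452 = 1.4648 kg m².
d = √(1.4648 / 5.46) = 0.51795 m.

0.518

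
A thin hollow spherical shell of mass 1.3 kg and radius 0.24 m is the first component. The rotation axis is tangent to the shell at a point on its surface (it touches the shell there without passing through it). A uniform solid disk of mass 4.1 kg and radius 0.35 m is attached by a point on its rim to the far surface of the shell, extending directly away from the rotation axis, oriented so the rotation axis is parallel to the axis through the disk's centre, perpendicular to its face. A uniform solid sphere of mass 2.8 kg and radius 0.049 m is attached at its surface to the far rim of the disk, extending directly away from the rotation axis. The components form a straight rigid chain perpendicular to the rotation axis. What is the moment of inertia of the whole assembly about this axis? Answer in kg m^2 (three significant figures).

7.43

Spherical shell: I_cm = (2/3)MR² = (2/3)(1.3)(0.24)² = 0.04992 kg m^2; centre at d = 0.24 m, so I = I_cm + Md² gives I = 0.04992 + (1.3)(0.24)² = 0.1248 kg m^2.
Solid disk: I_cm = (1/2)MR² = (1/2)(4.1)(0.35)² = 0.25112 kg m^2; centre at d = 0.24 + 0.24 + 0.35 = 0.83 m, so I = I_cm + Md² gives I = 0.25112 + (4.1)(0.83)² = 3.0756 kg m^2.
Solid sphere: I_cm = (2/5)MR² = (2/5)(2.8)(0.049)² = 0.0026891 kg m^2; centre at d = 0.24 + 0.24 + 0.35 + 0.35 + 0.049 = 1.229 m, so I = I_cm + Md² gives I = 0.0026891 + (2.8)(1.229)² = 4.2319 kg m^2.
Total I = 0.1248 + 3.0756 + 4.2319 = 7.4323 kg m^2.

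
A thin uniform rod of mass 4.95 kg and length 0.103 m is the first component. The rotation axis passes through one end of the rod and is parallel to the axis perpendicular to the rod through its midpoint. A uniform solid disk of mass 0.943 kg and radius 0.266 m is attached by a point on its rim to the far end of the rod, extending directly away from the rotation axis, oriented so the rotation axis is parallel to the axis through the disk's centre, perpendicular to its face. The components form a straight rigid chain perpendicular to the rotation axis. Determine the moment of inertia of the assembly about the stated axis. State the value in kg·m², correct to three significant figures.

Thin rod: I_cm = (1/12)ML² = (1/12)(4.95)(0.103)² = 0.0043762 kg·m²; centre at d = 0.0515 m, so I = I_cm + Md² gives I = 0.0043762 + (4.95)(0.0515)² = 0.017505 kg·m².
Solid disk: I_cm = (1/2)MR² = (1/2)(0.943)(0.266)² = 0.033361 kg·m²; centre at d = 0.0515 + 0.0515 + 0.266 = 0.369 m, so I = I_cm + Md² gives I = 0.033361 + (0.943)(0.369)² = 0.16176 kg·m².
Total I = 0.017505 + 0.16176 = 0.17927 kg·m².

0.179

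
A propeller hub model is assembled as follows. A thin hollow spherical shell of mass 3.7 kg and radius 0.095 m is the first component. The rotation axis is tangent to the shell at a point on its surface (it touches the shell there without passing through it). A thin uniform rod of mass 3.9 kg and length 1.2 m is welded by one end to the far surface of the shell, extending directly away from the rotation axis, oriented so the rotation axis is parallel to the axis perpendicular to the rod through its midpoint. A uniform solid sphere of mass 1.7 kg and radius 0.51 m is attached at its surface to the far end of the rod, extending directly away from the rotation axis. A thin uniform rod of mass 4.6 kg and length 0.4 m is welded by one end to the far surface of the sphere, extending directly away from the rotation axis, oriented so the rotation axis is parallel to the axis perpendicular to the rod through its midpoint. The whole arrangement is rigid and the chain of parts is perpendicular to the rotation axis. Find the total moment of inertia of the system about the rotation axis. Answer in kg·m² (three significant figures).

Spherical shell: I_cm = (2/3)MR² = (2/3)(3.7)(0.095)² = 0.022262 kg·m²; centre at d = 0.095 m, so the parallel axis theorem gives I = 0.022262 + (3.7)(0.095)² = 0.055654 kg·m².
Thin rod: I_cm = (1/12)ML² = (1/12)(3.9)(1.2)² = 0.468 kg·m²; centre at d = 0.095 + 0.095 + 0.6 = 0.79 m, so the parallel axis theorem gives I = 0.468 + (3.9)(0.79)² = 2.902 kg·m².
Solid sphere: I_cm = (2/5)MR² = (2/5)(1.7)(0.51)² = 0.17687 kg·m²; centre at d = 0.095 + 0.095 + 0.6 + 0.6 + 0.51 = 1.9 m, so the parallel axis theorem gives I = 0.17687 + (1.7)(1.9)² = 6.3139 kg·m².
Thin rod: I_cm = (1/12)ML² = (1/12)(4.6)(0.4)² = 0.061333 kg·m²; centre at d = 0.095 + 0.095 + 0.6 + 0.6 + 0.51 + 0.51 + 0.2 = 2.61 m, so the parallel axis theorem gives I = 0.061333 + (4.6)(2.61)² = 31.397 kg·m².
Total I = 0.055654 + 2.902 + 6.3139 + 31.397 = 40.669 kg·m².

40.7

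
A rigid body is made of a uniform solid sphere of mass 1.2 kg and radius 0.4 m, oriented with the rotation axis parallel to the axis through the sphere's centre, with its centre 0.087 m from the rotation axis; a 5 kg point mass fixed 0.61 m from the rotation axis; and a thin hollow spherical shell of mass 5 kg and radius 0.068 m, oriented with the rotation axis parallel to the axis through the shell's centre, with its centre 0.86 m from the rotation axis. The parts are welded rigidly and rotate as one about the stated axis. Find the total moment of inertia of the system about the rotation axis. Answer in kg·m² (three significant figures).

5.66

Solid sphere: I_cm = (2/5)MR² = (2/5)(1.2)(0.4)² = 0.0768 kg·m²; centre at d = 0.087 m, so I = I_cm + Md² gives I = 0.0768 + (1.2)(0.087)² = 0.085883 kg·m².
Point mass: I_cm = 0; centre at d = 0.61 m, so I = I_cm + Md² gives I = 0 + (5)(0.61)² = 1.8605 kg·m².
Spherical shell: I_cm = (2/3)MR² = (2/3)(5)(0.068)² = 0.015413 kg·m²; centre at d = 0.86 m, so I = I_cm + Md² gives I = 0.015413 + (5)(0.86)² = 3.7134 kg·m².
Total I = 0.085883 + 1.8605 + 3.7134 = 5.6598 kg·m².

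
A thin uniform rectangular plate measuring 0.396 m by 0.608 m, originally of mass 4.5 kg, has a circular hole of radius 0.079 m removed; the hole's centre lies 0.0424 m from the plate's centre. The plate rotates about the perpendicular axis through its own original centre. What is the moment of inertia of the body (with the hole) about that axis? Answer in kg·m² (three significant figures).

0.196

Unpierced body about its centre: I₀ = (1/12)M(a²+b²) = (1/12)(4.5)[(0.396)² + (0.608)²] = 0.19743 kg·m².
The removed disk has mass m = M·πr²/(ab) = (4.5)·π(0.079)²/(0.396·0.608) = 0.36645 kg (same uniform areal density).
Its moment of inertia about the rotation axis (parallel-axis theorem): I_hole = (1/2)mr² + md² = (1/2)(0.36645)(0.079)² + (0.36645)(0.0424)² = 0.0018023 kg·m².
Treating the hole as negative mass, I = I₀ − I_hole = 0.19743 − 0.0018023 = 0.19563 kg·m².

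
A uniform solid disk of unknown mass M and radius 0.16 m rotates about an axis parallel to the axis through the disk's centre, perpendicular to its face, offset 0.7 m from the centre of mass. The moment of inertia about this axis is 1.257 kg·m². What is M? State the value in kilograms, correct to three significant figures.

2.50

I = I_cm + Md² = (1/2)MR² + Md² = M·[0.5·(0.16)² + (0.7)²] = M·0.5028.
So M = 1.257 / 0.5028 = 2.5 kg.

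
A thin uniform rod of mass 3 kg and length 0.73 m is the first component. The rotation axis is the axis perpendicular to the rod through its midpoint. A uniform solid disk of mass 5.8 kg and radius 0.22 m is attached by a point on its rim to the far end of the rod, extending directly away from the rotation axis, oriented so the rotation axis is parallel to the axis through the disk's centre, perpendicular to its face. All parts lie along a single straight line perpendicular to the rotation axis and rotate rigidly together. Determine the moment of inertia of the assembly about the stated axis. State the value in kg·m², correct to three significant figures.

Thin rod: I_cm = (1/12)ML² = (1/12)(3)(0.73)² = 0.13322 kg·m²; axis through the centre, so I = 0.13322 kg·m².
Solid disk: I_cm = (1/2)MR² = (1/2)(5.8)(0.22)² = 0.14036 kg·m²; centre at d = 0.365 + 0.22 = 0.585 m, so I = I_cm + Md² gives I = 0.14036 + (5.8)(0.585)² = 2.1253 kg·m².
Total I = 0.13322 + 2.1253 = 2.2585 kg·m².

2.26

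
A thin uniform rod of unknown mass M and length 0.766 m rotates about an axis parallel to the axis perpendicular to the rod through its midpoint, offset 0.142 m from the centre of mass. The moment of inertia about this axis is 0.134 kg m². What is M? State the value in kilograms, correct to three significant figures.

I = I_cm + Md² = (1/12)ML² + Md² = M·[0.0833333·(0.766)² + (0.142)²] = M·0.06906.
So M = 0.134 / 0.06906 = 1.9403 kg.

1.94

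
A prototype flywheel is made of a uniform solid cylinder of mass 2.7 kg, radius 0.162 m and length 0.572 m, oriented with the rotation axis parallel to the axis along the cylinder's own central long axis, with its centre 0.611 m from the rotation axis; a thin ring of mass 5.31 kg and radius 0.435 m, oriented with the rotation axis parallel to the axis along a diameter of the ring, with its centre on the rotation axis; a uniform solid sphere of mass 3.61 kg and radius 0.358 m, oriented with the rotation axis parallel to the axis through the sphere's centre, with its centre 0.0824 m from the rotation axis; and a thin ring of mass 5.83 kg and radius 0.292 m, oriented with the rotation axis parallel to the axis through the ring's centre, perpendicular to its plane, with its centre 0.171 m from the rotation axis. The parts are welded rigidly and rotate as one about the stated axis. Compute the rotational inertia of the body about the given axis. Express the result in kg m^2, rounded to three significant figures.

Solid cylinder: I_cm = (1/2)MR² = (1/2)(2.7)(0.162)² = 0.035429 kg m^2; centre at d = 0.611 m, so the parallel axis theorem gives I = 0.035429 + (2.7)(0.611)² = 1.0434 kg m^2.
Thin ring: I_cm = (1/2)MR² = (1/2)(5.31)(0.435)² = 0.50239 kg m^2; axis through the centre, so I = 0.50239 kg m^2.
Solid sphere: I_cm = (2/5)MR² = (2/5)(3.61)(0.358)² = 0.18507 kg m^2; centre at d = 0.0824 m, so the parallel axis theorem gives I = 0.18507 + (3.61)(0.0824)² = 0.20958 kg m^2.
Thin ring: I_cm = MR² = (5.83)(0.292)² = 0.49709 kg m^2; centre at d = 0.171 m, so the parallel axis theorem gives I = 0.49709 + (5.83)(0.171)² = 0.66756 kg m^2.
Total I = 1.0434 + 0.50239 + 0.20958 + 0.66756 = 2.4229 kg m^2.

2.42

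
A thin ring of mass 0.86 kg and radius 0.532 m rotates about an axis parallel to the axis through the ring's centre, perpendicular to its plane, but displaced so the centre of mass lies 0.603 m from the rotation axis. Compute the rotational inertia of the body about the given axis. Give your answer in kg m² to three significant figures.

I_cm = MR² = (0.86)(0.532)² = 0.2434 kg m²; centre at d = 0.603 m, so the parallel axis theorem gives I = 0.2434 + (0.86)(0.603)² = 0.5561 kg m².

0.556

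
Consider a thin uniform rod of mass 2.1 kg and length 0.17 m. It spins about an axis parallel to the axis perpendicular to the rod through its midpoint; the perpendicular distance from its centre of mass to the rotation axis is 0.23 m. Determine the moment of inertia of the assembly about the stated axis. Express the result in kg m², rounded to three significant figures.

0.116

I_cm = (1/12)ML² = (1/12)(2.1)(0.17)² = 0.0050575 kg m²; centre at d = 0.23 m, so I = I_cm + Md² gives I = 0.0050575 + (2.1)(0.23)² = 0.11615 kg m².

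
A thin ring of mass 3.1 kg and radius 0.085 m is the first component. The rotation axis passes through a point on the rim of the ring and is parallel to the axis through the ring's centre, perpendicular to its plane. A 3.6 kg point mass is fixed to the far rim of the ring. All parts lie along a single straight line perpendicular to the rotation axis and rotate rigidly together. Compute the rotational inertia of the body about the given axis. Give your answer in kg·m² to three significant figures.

0.149

Thin ring: I_cm = MR² = (3.1)(0.085)² = 0.022398 kg·m²; centre at d = 0.085 m, so I = I_cm + Md² gives I = 0.022398 + (3.1)(0.085)² = 0.044795 kg·m².
Point mass: I_cm = 0; centre at d = 0.085 + 0.085 = 0.17 m, so I = I_cm + Md² gives I = 0 + (3.6)(0.17)² = 0.10404 kg·m².
Total I = 0.044795 + 0.10404 = 0.14884 kg·m².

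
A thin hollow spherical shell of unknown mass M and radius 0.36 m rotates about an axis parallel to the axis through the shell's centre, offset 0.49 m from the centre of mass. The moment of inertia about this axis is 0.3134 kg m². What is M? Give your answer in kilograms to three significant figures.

0.960

I = I_cm + Md² = (2/3)MR² + Md² = M·[0.666667·(0.36)² + (0.49)²] = M·0.3265.
So M = 0.3134 / 0.3265 = 0.95988 kg.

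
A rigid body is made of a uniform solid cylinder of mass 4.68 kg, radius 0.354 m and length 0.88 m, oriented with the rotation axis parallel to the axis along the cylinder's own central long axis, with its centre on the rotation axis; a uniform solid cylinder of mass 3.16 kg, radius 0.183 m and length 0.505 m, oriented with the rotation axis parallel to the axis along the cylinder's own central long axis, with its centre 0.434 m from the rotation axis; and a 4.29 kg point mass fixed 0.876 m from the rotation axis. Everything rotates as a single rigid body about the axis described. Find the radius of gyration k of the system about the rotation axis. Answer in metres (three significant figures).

0.591

Solid cylinder: I_cm = (1/2)MR² = (1/2)(4.68)(0.354)² = 0.29324 kg·m²; axis through the centre, so I = 0.29324 kg·m².
Solid cylinder: I_cm = (1/2)MR² = (1/2)(3.16)(0.183)² = 0.052913 kg·m²; centre at d = 0.434 m, so the parallel axis theorem gives I = 0.052913 + (3.16)(0.434)² = 0.64812 kg·m².
Point mass: I_cm = 0; centre at d = 0.876 m, so the parallel axis theorem gives I = 0 + (4.29)(0.876)² = 3.292 kg·m².
Total I = 4.2334 kg·m²; total mass M = 12.13 kg.
k = √(I/M) = √(4.2334/12.13) = 0.59076 m.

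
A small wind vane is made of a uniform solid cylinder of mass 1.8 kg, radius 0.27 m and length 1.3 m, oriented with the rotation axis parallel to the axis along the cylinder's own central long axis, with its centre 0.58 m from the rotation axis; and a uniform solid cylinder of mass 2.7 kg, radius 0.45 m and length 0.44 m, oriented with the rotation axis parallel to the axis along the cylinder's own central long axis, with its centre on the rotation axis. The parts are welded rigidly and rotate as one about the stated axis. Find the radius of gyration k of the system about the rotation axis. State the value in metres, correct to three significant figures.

0.458

Solid cylinder: I_cm = (1/2)MR² = (1/2)(1.8)(0.27)² = 0.06561 kg·m²; centre at d = 0.58 m, so I = I_cm + Md² gives I = 0.06561 + (1.8)(0.58)² = 0.67113 kg·m².
Solid cylinder: I_cm = (1/2)MR² = (1/2)(2.7)(0.45)² = 0.27338 kg·m²; axis through the centre, so I = 0.27338 kg·m².
Total I = 0.94451 kg·m²; total mass M = 4.5 kg.
k = √(I/M) = √(0.94451/4.5) = 0.45814 m.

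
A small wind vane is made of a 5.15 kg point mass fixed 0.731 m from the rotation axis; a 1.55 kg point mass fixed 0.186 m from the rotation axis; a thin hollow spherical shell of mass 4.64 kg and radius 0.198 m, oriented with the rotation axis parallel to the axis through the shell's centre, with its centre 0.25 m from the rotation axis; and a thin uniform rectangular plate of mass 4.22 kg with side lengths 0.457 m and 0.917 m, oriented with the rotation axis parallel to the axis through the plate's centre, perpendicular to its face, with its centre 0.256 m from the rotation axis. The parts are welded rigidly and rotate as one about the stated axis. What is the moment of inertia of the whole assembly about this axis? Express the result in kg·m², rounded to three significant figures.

3.86

Point mass: I_cm = 0; centre at d = 0.731 m, so the parallel axis theorem gives I = 0 + (5.15)(0.731)² = 2.752 kg·m².
Point mass: I_cm = 0; centre at d = 0.186 m, so the parallel axis theorem gives I = 0 + (1.55)(0.186)² = 0.053624 kg·m².
Spherical shell: I_cm = (2/3)MR² = (2/3)(4.64)(0.198)² = 0.12127 kg·m²; centre at d = 0.25 m, so the parallel axis theorem gives I = 0.12127 + (4.64)(0.25)² = 0.41127 kg·m².
Rectangular plate: I_cm = (1/12)M(a²+b²) = (1/12)(4.22)[(0.457)² + (0.917)²] = 0.36916 kg·m²; centre at d = 0.256 m, so the parallel axis theorem gives I = 0.36916 + (4.22)(0.256)² = 0.64572 kg·m².
Total I = 2.752 + 0.053624 + 0.41127 + 0.64572 = 3.8626 kg·m².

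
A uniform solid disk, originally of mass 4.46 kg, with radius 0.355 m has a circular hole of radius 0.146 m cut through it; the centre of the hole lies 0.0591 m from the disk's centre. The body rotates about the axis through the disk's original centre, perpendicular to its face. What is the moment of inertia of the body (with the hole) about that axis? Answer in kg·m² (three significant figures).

Unpierced body about its centre: I₀ = (1/2)MR² = (1/2)(4.46)(0.355)² = 0.28104 kg·m².
The removed disk has mass m = M·(r/R)² = (4.46)(0.146/0.355)² = 0.75437 kg (same uniform areal density).
Its moment of inertia about the rotation axis (parallel-axis theorem): I_hole = (1/2)mr² + md² = (1/2)(0.75437)(0.146)² + (0.75437)(0.0591)² = 0.010675 kg·m².
Treating the hole as negative mass, I = I₀ − I_hole = 0.28104 − 0.010675 = 0.27036 kg·m².

0.270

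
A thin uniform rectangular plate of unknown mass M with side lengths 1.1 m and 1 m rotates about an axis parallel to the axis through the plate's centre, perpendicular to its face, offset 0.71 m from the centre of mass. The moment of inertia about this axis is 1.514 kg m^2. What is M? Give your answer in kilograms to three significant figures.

2.20

I = I_cm + Md² = (1/12)M(a²+b²) + Md² = M·[0.0833333·[(1.1)² + (1)²] + (0.71)²] = M·0.68827.
So M = 1.514 / 0.68827 = 2.1997 kg.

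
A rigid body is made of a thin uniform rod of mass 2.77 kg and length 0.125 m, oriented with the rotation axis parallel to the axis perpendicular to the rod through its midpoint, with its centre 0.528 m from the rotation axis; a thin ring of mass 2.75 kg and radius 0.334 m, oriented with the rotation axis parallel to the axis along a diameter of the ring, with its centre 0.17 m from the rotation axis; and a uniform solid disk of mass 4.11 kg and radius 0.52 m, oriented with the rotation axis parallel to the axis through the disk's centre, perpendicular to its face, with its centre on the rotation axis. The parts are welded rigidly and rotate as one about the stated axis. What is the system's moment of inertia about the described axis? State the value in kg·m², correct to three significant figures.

1.56

Thin rod: I_cm = (1/12)ML² = (1/12)(2.77)(0.125)² = 0.0036068 kg·m²; centre at d = 0.528 m, so the parallel axis theorem gives I = 0.0036068 + (2.77)(0.528)² = 0.77584 kg·m².
Thin ring: I_cm = (1/2)MR² = (1/2)(2.75)(0.334)² = 0.15339 kg·m²; centre at d = 0.17 m, so the parallel axis theorem gives I = 0.15339 + (2.75)(0.17)² = 0.23286 kg·m².
Solid disk: I_cm = (1/2)MR² = (1/2)(4.11)(0.52)² = 0.55567 kg·m²; axis through the centre, so I = 0.55567 kg·m².
Total I = 0.77584 + 0.23286 + 0.55567 = 1.5644 kg·m².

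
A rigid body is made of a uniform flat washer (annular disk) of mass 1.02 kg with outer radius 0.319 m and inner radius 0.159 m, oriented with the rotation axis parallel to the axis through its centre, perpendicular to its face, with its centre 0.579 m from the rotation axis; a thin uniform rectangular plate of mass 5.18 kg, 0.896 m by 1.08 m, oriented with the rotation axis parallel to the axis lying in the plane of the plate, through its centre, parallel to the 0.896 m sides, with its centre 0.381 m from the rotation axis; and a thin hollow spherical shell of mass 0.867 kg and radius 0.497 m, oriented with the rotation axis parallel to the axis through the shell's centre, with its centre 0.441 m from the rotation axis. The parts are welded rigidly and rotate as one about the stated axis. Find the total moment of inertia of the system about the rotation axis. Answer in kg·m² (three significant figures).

Annular disk: I_cm = (1/2)M(R²+r²) = (1/2)(1.02)[(0.319)² + (0.159)²] = 0.064791 kg·m²; centre at d = 0.579 m, so I = I_cm + Md² gives I = 0.064791 + (1.02)(0.579)² = 0.40674 kg·m².
Rectangular plate: I_cm = (1/12)Mb² = (1/12)(5.18)(1.08)² = 0.5035 kg·m²; centre at d = 0.381 m, so I = I_cm + Md² gives I = 0.5035 + (5.18)(0.381)² = 1.2554 kg·m².
Spherical shell: I_cm = (2/3)MR² = (2/3)(0.867)(0.497)² = 0.14277 kg·m²; centre at d = 0.441 m, so I = I_cm + Md² gives I = 0.14277 + (0.867)(0.441)² = 0.31139 kg·m².
Total I = 0.40674 + 1.2554 + 0.31139 = 1.9736 kg·m².

1.97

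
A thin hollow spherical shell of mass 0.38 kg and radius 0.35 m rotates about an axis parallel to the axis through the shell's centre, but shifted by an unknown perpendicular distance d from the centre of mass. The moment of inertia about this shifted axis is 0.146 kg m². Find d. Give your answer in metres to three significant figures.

About the centre-of-mass axis, I_cm = (2/3)MR² = (2/3)(0.38)(0.35)² = 0.031033 kg m².
Parallel axis theorem: I = I_cm + Md², so Md² = 0.146 − 0.031033 = 0.11497 kg m².
d = √(0.11497 / 0.38) = 0.55004 m.

0.550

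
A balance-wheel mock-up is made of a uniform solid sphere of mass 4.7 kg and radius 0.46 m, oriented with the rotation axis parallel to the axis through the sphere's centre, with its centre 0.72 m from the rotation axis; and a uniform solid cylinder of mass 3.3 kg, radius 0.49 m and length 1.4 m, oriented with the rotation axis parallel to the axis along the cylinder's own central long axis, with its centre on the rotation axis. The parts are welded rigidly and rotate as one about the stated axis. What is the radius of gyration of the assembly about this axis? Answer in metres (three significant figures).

Solid sphere: I_cm = (2/5)MR² = (2/5)(4.7)(0.46)² = 0.39781 kg·m²; centre at d = 0.72 m, so the parallel axis theorem gives I = 0.39781 + (4.7)(0.72)² = 2.8343 kg·m².
Solid cylinder: I_cm = (1/2)MR² = (1/2)(3.3)(0.49)² = 0.39616 kg·m²; axis through the centre, so I = 0.39616 kg·m².
Total I = 3.2305 kg·m²; total mass M = 8 kg.
k = √(I/M) = √(3.2305/8) = 0.63546 m.

0.635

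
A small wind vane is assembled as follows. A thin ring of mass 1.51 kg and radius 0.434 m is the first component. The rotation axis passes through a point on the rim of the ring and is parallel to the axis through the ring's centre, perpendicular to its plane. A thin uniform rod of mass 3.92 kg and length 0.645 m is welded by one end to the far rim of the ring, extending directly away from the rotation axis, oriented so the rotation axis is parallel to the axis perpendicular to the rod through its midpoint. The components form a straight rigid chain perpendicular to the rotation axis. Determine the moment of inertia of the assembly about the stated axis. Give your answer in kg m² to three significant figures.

6.26

Thin ring: I_cm = MR² = (1.51)(0.434)² = 0.28442 kg m²; centre at d = 0.434 m, so the parallel axis theorem gives I = 0.28442 + (1.51)(0.434)² = 0.56884 kg m².
Thin rod: I_cm = (1/12)ML² = (1/12)(3.92)(0.645)² = 0.1359 kg m²; centre at d = 0.434 + 0.434 + 0.3225 = 1.1905 m, so the parallel axis theorem gives I = 0.1359 + (3.92)(1.1905)² = 5.6917 kg m².
Total I = 0.56884 + 5.6917 = 6.2605 kg m².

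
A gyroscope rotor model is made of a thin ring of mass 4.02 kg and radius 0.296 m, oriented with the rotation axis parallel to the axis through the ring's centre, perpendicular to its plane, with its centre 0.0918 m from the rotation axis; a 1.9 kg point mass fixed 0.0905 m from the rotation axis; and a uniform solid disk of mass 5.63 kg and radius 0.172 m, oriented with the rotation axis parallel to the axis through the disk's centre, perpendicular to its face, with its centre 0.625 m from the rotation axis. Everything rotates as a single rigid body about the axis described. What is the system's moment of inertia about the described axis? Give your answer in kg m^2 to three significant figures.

Thin ring: I_cm = MR² = (4.02)(0.296)² = 0.35222 kg m^2; centre at d = 0.0918 m, so the parallel axis theorem gives I = 0.35222 + (4.02)(0.0918)² = 0.38609 kg m^2.
Point mass: I_cm = 0; centre at d = 0.0905 m, so the parallel axis theorem gives I = 0 + (1.9)(0.0905)² = 0.015561 kg m^2.
Solid disk: I_cm = (1/2)MR² = (1/2)(5.63)(0.172)² = 0.083279 kg m^2; centre at d = 0.625 m, so the parallel axis theorem gives I = 0.083279 + (5.63)(0.625)² = 2.2825 kg m^2.
Total I = 0.38609 + 0.015561 + 2.2825 = 2.6842 kg m^2.

2.68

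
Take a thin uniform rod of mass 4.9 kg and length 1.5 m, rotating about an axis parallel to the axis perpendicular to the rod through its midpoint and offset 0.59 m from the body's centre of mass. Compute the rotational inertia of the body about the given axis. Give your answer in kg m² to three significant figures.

2.62

I_cm = (1/12)ML² = (1/12)(4.9)(1.5)² = 0.91875 kg m²; centre at d = 0.59 m, so I = I_cm + Md² gives I = 0.91875 + (4.9)(0.59)² = 2.6244 kg m².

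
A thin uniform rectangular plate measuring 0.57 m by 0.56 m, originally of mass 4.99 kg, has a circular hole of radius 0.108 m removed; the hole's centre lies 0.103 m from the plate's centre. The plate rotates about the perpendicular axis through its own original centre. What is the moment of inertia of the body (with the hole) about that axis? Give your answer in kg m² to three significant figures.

Unpierced body about its centre: I₀ = (1/12)M(a²+b²) = (1/12)(4.99)[(0.57)² + (0.56)²] = 0.26551 kg m².
The removed disk has mass m = M·πr²/(ab) = (4.99)·π(0.108)²/(0.57·0.56) = 0.57284 kg (same uniform areal density).
Its moment of inertia about the rotation axis (parallel-axis theorem): I_hole = (1/2)mr² + md² = (1/2)(0.57284)(0.108)² + (0.57284)(0.103)² = 0.0094181 kg m².
Treating the hole as negative mass, I = I₀ − I_hole = 0.26551 − 0.0094181 = 0.25609 kg m².

0.256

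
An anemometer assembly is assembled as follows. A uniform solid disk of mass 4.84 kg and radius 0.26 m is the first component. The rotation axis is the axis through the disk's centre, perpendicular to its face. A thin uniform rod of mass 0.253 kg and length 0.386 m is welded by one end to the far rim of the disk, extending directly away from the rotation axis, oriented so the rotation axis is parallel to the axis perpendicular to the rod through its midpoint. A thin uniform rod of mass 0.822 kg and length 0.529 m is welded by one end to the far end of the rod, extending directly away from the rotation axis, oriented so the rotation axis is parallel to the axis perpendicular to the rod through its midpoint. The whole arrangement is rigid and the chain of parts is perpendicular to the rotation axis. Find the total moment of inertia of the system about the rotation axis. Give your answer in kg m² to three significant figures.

Solid disk: I_cm = (1/2)MR² = (1/2)(4.84)(0.26)² = 0.16359 kg m²; axis through the centre, so I = 0.16359 kg m².
Thin rod: I_cm = (1/12)ML² = (1/12)(0.253)(0.386)² = 0.0031413 kg m²; centre at d = 0.26 + 0.193 = 0.453 m, so the parallel axis theorem gives I = 0.0031413 + (0.253)(0.453)² = 0.055059 kg m².
Thin rod: I_cm = (1/12)ML² = (1/12)(0.822)(0.529)² = 0.019169 kg m²; centre at d = 0.26 + 0.193 + 0.193 + 0.2645 = 0.9105 m, so the parallel axis theorem gives I = 0.019169 + (0.822)(0.9105)² = 0.70062 kg m².
Total I = 0.16359 + 0.055059 + 0.70062 = 0.91927 kg m².

0.919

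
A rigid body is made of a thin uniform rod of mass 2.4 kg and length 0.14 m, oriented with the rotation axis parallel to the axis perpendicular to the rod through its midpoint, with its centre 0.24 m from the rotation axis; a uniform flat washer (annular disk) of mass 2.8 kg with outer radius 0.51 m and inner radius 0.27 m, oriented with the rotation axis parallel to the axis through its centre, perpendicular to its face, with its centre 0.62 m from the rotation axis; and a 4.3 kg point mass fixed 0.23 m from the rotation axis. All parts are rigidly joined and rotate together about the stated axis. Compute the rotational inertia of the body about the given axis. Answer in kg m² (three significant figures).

Thin rod: I_cm = (1/12)ML² = (1/12)(2.4)(0.14)² = 0.00392 kg m²; centre at d = 0.24 m, so the parallel axis theorem gives I = 0.00392 + (2.4)(0.24)² = 0.14216 kg m².
Annular disk: I_cm = (1/2)M(R²+r²) = (1/2)(2.8)[(0.51)² + (0.27)²] = 0.4662 kg m²; centre at d = 0.62 m, so the parallel axis theorem gives I = 0.4662 + (2.8)(0.62)² = 1.5425 kg m².
Point mass: I_cm = 0; centre at d = 0.23 m, so the parallel axis theorem gives I = 0 + (4.3)(0.23)² = 0.22747 kg m².
Total I = 0.14216 + 1.5425 + 0.22747 = 1.9122 kg m².

1.91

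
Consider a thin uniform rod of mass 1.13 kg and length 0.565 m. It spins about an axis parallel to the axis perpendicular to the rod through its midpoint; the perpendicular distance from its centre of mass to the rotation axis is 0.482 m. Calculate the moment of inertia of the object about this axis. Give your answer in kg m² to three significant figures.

I_cm = (1/12)ML² = (1/12)(1.13)(0.565)² = 0.03006 kg m²; centre at d = 0.482 m, so the parallel axis theorem gives I = 0.03006 + (1.13)(0.482)² = 0.29259 kg m².

0.293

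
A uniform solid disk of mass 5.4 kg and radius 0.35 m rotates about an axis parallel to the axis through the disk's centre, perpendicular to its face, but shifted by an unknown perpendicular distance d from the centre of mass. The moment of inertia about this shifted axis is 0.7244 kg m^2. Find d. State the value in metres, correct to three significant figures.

0.270

About the centre-of-mass axis, I_cm = (1/2)MR² = (1/2)(5.4)(0.35)² = 0.33075 kg m^2.
Parallel axis theorem: I = I_cm + Md², so Md² = 0.7244 − 0.33075 = 0.39365 kg m^2.
d = √(0.39365 / 5.4) = 0.27 m.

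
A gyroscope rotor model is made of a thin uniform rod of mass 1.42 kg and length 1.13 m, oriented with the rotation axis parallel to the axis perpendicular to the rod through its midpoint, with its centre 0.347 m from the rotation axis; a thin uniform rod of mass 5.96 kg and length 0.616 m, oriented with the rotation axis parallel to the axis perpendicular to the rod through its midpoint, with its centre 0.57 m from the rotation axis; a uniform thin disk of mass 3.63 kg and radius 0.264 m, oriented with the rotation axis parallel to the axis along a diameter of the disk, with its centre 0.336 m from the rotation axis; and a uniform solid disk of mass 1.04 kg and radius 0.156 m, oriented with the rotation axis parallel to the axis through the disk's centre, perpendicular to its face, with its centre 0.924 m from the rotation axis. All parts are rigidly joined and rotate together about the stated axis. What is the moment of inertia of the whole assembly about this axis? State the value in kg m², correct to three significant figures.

Thin rod: I_cm = (1/12)ML² = (1/12)(1.42)(1.13)² = 0.1511 kg m²; centre at d = 0.347 m, so the parallel axis theorem gives I = 0.1511 + (1.42)(0.347)² = 0.32208 kg m².
Thin rod: I_cm = (1/12)ML² = (1/12)(5.96)(0.616)² = 0.18846 kg m²; centre at d = 0.57 m, so the parallel axis theorem gives I = 0.18846 + (5.96)(0.57)² = 2.1249 kg m².
Thin disk: I_cm = (1/4)MR² = (1/4)(3.63)(0.264)² = 0.063249 kg m²; centre at d = 0.336 m, so the parallel axis theorem gives I = 0.063249 + (3.63)(0.336)² = 0.47306 kg m².
Solid disk: I_cm = (1/2)MR² = (1/2)(1.04)(0.156)² = 0.012655 kg m²; centre at d = 0.924 m, so the parallel axis theorem gives I = 0.012655 + (1.04)(0.924)² = 0.90058 kg m².
Total I = 0.32208 + 2.1249 + 0.47306 + 0.90058 = 3.8206 kg m².

3.82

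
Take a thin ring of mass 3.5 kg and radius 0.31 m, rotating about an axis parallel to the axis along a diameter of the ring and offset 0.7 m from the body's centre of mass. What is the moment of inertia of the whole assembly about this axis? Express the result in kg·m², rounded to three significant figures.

I_cm = (1/2)MR² = (1/2)(3.5)(0.31)² = 0.16818 kg·m²; centre at d = 0.7 m, so I = I_cm + Md² gives I = 0.16818 + (3.5)(0.7)² = 1.8832 kg·m².

1.88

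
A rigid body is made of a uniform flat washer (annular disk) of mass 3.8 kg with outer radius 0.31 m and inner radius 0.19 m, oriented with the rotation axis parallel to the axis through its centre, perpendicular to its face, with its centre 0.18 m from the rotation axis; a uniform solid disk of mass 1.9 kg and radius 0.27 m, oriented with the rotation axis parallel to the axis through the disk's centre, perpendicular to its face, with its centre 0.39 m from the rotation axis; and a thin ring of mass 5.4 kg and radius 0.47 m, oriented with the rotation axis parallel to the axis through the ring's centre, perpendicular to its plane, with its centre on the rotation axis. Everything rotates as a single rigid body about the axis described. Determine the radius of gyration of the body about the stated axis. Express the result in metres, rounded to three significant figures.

Annular disk: I_cm = (1/2)M(R²+r²) = (1/2)(3.8)[(0.31)² + (0.19)²] = 0.25118 kg m^2; centre at d = 0.18 m, so I = I_cm + Md² gives I = 0.25118 + (3.8)(0.18)² = 0.3743 kg m^2.
Solid disk: I_cm = (1/2)MR² = (1/2)(1.9)(0.27)² = 0.069255 kg m^2; centre at d = 0.39 m, so I = I_cm + Md² gives I = 0.069255 + (1.9)(0.39)² = 0.35825 kg m^2.
Thin ring: I_cm = MR² = (5.4)(0.47)² = 1.1929 kg m^2; axis through the centre, so I = 1.1929 kg m^2.
Total I = 1.9254 kg m^2; total mass M = 11.1 kg.
k = √(I/M) = √(1.9254/11.1) = 0.41649 m.

0.416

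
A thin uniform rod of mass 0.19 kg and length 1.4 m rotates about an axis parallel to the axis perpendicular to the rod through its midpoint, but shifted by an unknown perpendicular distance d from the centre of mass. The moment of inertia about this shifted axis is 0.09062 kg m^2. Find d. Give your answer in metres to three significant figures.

0.560

About the centre-of-mass axis, I_cm = (1/12)ML² = (1/12)(0.19)(1.4)² = 0.031033 kg m^2.
Parallel axis theorem: I = I_cm + Md², so Md² = 0.09062 − 0.031033 = 0.059587 kg m^2.
d = √(0.059587 / 0.19) = 0.56001 m.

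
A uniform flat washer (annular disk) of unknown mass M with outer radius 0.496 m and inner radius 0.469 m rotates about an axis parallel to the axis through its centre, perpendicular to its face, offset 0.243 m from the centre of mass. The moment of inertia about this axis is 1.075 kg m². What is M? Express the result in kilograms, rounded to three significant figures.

I = I_cm + Md² = (1/2)M(R²+r²) + Md² = M·[0.5·[(0.496)² + (0.469)²] + (0.243)²] = M·0.29204.
So M = 1.075 / 0.29204 = 3.681 kg.

3.68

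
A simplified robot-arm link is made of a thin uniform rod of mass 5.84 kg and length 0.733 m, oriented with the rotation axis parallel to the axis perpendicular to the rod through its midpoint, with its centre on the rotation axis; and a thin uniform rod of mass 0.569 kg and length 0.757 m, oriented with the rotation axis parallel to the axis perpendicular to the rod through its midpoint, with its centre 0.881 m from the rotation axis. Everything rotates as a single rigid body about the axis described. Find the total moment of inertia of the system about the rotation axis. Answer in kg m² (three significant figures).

0.730

Thin rod: I_cm = (1/12)ML² = (1/12)(5.84)(0.733)² = 0.26148 kg m²; axis through the centre, so I = 0.26148 kg m².
Thin rod: I_cm = (1/12)ML² = (1/12)(0.569)(0.757)² = 0.027172 kg m²; centre at d = 0.881 m, so I = I_cm + Md² gives I = 0.027172 + (0.569)(0.881)² = 0.46881 kg m².
Total I = 0.26148 + 0.46881 = 0.73029 kg m².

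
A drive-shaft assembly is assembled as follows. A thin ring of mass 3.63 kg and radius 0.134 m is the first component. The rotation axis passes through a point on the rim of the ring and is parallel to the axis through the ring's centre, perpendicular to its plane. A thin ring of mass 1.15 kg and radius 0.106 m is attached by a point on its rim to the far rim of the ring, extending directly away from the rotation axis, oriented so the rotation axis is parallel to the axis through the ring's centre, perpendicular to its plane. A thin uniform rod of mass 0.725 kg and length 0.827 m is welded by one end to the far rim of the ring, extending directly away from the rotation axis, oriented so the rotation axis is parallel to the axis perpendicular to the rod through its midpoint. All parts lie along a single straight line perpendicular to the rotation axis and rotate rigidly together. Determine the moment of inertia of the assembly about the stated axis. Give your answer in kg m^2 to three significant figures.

Thin ring: I_cm = MR² = (3.63)(0.134)² = 0.06518 kg m^2; centre at d = 0.134 m, so the parallel axis theorem gives I = 0.06518 + (3.63)(0.134)² = 0.13036 kg m^2.
Thin ring: I_cm = MR² = (1.15)(0.106)² = 0.012921 kg m^2; centre at d = 0.134 + 0.134 + 0.106 = 0.374 m, so the parallel axis theorem gives I = 0.012921 + (1.15)(0.374)² = 0.17378 kg m^2.
Thin rod: I_cm = (1/12)ML² = (1/12)(0.725)(0.827)² = 0.041321 kg m^2; centre at d = 0.134 + 0.134 + 0.106 + 0.106 + 0.4135 = 0.8935 m, so the parallel axis theorem gives I = 0.041321 + (0.725)(0.8935)² = 0.62012 kg m^2.
Total I = 0.13036 + 0.17378 + 0.62012 = 0.92426 kg m^2.

0.924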